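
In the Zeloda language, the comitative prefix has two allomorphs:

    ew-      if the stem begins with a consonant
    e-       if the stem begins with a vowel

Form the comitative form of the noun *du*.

ewdu

Since the first sound of *du* is /d/ (a consonant), it takes ew-, giving *ewdu*.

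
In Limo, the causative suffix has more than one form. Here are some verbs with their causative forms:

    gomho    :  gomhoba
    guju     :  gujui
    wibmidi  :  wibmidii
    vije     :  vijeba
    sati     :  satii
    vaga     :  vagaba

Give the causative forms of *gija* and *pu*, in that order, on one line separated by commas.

The alternation tracks the last vowel of the stem — -i when the last vowel of the stem is a high vowel (*guju*, *wibmidi*, *sati*); -ba when the last vowel of the stem is a non-high vowel (*gomho*, *vije*, *vaga*).
Since the last vowel of *gija* is /a/ (a non-high vowel), it takes -ba, giving *gijaba*.
*pu*: last vowel = /u/, a high vowel → -i → *pui*.

gijaba, pui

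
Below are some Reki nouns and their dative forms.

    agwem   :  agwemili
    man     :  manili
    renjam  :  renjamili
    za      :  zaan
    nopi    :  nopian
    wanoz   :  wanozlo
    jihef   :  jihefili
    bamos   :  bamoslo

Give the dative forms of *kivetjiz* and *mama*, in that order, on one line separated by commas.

kivetjizlo, mamaan

Looking at the final sound of each stem: -lo when the stem ends in a sibilant (*wanoz*, *bamos*); -ili when the stem ends in a non-sibilant consonant (*agwem*, *man*, *renjam*, *jihef*); -an when the stem ends in a vowel (*za*, *nopi*).
*kivetjiz*: final sound = /z/, a sibilant → -lo → *kivetjizlo*.
Since the final sound of *mama* is /a/ (a vowel), it takes -an, giving *mamaan*.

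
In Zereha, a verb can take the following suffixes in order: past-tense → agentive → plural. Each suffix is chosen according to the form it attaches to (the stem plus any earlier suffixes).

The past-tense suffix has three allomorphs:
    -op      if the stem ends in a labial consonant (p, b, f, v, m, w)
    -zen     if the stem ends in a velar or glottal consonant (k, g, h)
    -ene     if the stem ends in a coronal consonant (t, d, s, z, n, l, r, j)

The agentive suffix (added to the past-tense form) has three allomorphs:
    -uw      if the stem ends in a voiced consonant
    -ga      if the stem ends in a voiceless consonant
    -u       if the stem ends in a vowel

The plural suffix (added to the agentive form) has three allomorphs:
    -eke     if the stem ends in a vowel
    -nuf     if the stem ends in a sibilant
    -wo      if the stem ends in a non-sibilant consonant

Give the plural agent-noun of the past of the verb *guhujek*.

guhujekzenuwwo

Since the final consonant of *guhujek* is /k/ (velar/glottal), it takes -zen, giving *guhujekzen*.
The past-tense form *guhujekzen*: final sound = /n/, a voiced consonant → -uw → *guhujekzenuw*.
The final sound of the agentive form *guhujekzenuw* is /w/, which is a non-sibilant consonant, so the plural suffix is -wo, giving *guhujekzenuwwo*.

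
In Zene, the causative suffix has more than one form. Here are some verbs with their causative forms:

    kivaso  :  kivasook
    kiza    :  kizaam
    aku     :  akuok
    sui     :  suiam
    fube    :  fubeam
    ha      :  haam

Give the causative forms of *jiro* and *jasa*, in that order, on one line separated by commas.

The suffix is conditioned by the last vowel: -ok when the last vowel of the stem is a rounded vowel (*kivaso*, *aku*); -am when the last vowel of the stem is an unrounded vowel (*kiza*, *sui*, *fube*, *ha*).
Since the last vowel of *jiro* is /o/ (a rounded vowel), it takes -ok, giving *jirook*.
*jasa* — last vowel /a/ (an unrounded vowel) → -am → *jasaam*.

jirook, jasaam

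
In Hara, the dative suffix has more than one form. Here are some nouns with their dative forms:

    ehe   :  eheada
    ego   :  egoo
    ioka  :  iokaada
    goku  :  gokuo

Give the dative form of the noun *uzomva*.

uzomvaada

The pattern is rounding harmony: -o when the last vowel of the stem is a rounded vowel (*ego*, *goku*); -ada when the last vowel of the stem is an unrounded vowel (*ehe*, *ioka*).
*uzomva* — last vowel /a/ (an unrounded vowel) → -ada → *uzomvaada*.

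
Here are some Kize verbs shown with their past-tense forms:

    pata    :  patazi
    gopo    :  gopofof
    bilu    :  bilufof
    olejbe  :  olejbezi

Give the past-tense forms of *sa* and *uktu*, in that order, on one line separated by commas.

The suffix is conditioned by the last vowel: -fof when the last vowel of the stem is a rounded vowel (*gopo*, *bilu*); -zi when the last vowel of the stem is an unrounded vowel (*pata*, *olejbe*).
*sa*: last vowel = /a/, an unrounded vowel → -zi → *sazi*.
The last vowel of *uktu* is /u/, which is a rounded vowel, so the suffix is -fof, giving *uktufof*.

sazi, uktufof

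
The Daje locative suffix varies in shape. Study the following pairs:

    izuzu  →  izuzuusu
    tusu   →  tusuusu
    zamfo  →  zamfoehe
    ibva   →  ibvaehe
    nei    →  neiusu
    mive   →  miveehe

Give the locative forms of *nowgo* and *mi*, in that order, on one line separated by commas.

nowgoehe, miusu

The alternation tracks the last vowel of the stem — -usu when the last vowel of the stem is a high vowel (*izuzu*, *tusu*, *nei*); -ehe when the last vowel of the stem is a non-high vowel (*zamfo*, *ibva*, *mive*).
Since the last vowel of *nowgo* is /o/ (a non-high vowel), it takes -ehe, giving *nowgoehe*.
*mi*: last vowel = /i/, a high vowel → -usu → *miusu*.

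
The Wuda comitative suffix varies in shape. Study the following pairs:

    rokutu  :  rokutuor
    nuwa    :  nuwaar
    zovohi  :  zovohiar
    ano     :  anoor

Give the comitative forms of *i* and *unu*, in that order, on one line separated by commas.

iar, unuor

Looking at the last vowel of each stem: -or when the last vowel of the stem is a rounded vowel (*rokutu*, *ano*); -ar when the last vowel of the stem is an unrounded vowel (*nuwa*, *zovohi*).
*i* — last vowel /i/ (an unrounded vowel) → -ar → *iar*.
*unu* — last vowel /u/ (a rounded vowel) → -or → *unuor*.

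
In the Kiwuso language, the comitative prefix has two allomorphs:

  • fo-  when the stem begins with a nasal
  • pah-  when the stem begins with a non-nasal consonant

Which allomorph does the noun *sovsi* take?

Since the first consonant of *sovsi* is /s/ (non-nasal), it takes pah-.

pah-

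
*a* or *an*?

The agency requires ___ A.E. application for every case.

The indefinite article is chosen by the initial *sound* of the following word, not its spelling.
The initialism *A.E.* is read letter by letter; the first letter, A, is pronounced /eɪ/, which begins with a vowel sound.
So the article is *an*: The agency requires an A.E. application for every case.

an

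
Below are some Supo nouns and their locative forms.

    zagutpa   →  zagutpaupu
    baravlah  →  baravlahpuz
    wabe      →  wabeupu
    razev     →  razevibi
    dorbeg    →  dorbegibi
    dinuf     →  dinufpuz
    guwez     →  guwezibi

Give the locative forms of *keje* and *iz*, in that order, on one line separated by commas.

kejeupu, izibi

The suffix is conditioned by the final sound: -puz when the stem ends in a voiceless consonant (*baravlah*, *dinuf*); -ibi when the stem ends in a voiced consonant (*razev*, *dorbeg*, *guwez*); -upu when the stem ends in a vowel (*zagutpa*, *wabe*).
The final sound of *keje* is /e/, which is a vowel, so the suffix is -upu, giving *kejeupu*.
The final sound of *iz* is /z/, which is a voiced consonant, so the suffix is -ibi, giving *izibi*.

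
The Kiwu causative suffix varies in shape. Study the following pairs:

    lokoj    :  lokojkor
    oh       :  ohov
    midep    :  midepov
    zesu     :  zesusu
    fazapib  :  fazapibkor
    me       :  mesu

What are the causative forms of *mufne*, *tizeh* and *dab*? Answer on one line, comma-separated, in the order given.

mufnesu, tizehov, dabkor

The pattern is voicing of the final sound: -ov when the stem ends in a voiceless consonant (*oh*, *midep*); -kor when the stem ends in a voiced consonant (*lokoj*, *fazapib*); -su when the stem ends in a vowel (*zesu*, *me*).
*mufne* — final sound /e/ (a vowel) → -su → *mufnesu*.
*tizeh* — final sound /h/ (a voiceless consonant) → -ov → *tizehov*.
The final sound of *dab* is /b/, which is a voiced consonant, so the suffix is -kor, giving *dabkor*.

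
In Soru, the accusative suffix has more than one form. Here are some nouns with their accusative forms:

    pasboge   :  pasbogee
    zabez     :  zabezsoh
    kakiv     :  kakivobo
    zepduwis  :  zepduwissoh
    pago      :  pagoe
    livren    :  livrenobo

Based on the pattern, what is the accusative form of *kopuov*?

The alternation tracks the final sound of the stem — -soh when the stem ends in a sibilant (*zabez*, *zepduwis*); -obo when the stem ends in a non-sibilant consonant (*kakiv*, *livren*); -e when the stem ends in a vowel (*pasboge*, *pago*).
The final sound of *kopuov* is /v/, which is a non-sibilant consonant, so the suffix is -obo, giving *kopuovobo*.

kopuovobo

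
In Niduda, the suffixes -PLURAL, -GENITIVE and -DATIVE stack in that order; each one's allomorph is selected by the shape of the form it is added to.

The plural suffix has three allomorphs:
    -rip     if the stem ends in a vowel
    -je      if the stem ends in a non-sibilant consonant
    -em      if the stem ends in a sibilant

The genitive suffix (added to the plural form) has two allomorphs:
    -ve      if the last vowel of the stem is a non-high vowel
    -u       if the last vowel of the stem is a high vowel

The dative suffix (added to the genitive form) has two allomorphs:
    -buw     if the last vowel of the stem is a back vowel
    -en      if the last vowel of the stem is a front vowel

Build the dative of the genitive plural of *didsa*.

*didsa*: final sound = /a/, a vowel → -rip → *didsarip*.
The plural form *didsarip* — last vowel /i/ (a high vowel) → -u → *didsaripu*.
The last vowel of the genitive form *didsaripu* is /u/, which is a back vowel, so the dative suffix is -buw, giving *didsaripubuw*.

didsaripubuw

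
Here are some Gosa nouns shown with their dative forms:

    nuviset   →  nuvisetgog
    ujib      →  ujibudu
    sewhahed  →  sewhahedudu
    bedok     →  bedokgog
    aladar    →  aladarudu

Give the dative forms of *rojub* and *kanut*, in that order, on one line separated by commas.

The pattern is voicing of the final consonant: -gog when the stem ends in a voiceless consonant (*nuviset*, *bedok*); -udu when the stem ends in a voiced consonant (*ujib*, *sewhahed*, *aladar*).
*rojub*: final consonant = /b/, voiced → -udu → *rojubudu*.
Since the final consonant of *kanut* is /t/ (voiceless), it takes -gog, giving *kanutgog*.

rojubudu, kanutgog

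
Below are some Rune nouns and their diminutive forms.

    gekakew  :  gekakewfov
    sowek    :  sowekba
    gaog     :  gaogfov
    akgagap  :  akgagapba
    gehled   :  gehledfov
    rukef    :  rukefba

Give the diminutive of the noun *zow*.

The suffix is conditioned by the final consonant: -ba when the stem ends in a voiceless consonant (*sowek*, *akgagap*, *rukef*); -fov when the stem ends in a voiced consonant (*gekakew*, *gaog*, *gehled*).
*zow*: final consonant = /w/, voiced → -fov → *zowfov*.

zowfov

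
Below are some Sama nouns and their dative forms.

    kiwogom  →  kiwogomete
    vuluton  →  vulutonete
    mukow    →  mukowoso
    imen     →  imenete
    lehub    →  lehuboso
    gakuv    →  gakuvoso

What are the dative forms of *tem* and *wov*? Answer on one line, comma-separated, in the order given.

The alternation tracks the final consonant of the stem — -ete when the stem ends in a nasal (*kiwogom*, *vuluton*, *imen*); -oso when the stem ends in a non-nasal consonant (*mukow*, *lehub*, *gakuv*).
*tem* — final consonant /m/ (a nasal) → -ete → *temete*.
*wov*: final consonant = /v/, non-nasal → -oso → *wovoso*.

temete, wovoso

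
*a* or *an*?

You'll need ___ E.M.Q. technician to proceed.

an

The indefinite article is chosen by the initial *sound* of the following word, not its spelling.
The initialism *E.M.Q.* is read letter by letter; the first letter, E, is pronounced /iː/, which begins with a vowel sound.
So the article is *an*: You'll need an E.M.Q. technician to proceed.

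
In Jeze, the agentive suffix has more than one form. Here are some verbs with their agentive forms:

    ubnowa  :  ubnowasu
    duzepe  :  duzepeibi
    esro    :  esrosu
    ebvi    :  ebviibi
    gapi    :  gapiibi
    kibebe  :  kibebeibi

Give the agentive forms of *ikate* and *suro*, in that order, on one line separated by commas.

Looking at the last vowel of each stem: -ibi when the last vowel of the stem is a front vowel (*duzepe*, *ebvi*, *gapi*, *kibebe*); -su when the last vowel of the stem is a back vowel (*ubnowa*, *esro*).
*ikate* — last vowel /e/ (a front vowel) → -ibi → *ikateibi*.
Since the last vowel of *suro* is /o/ (a back vowel), it takes -su, giving *surosu*.

ikateibi, surosu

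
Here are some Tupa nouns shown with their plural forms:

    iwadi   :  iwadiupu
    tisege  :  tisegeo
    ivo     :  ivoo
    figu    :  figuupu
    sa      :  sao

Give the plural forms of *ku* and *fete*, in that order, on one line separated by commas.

kuupu, feteo

Looking at the last vowel of each stem: -upu when the last vowel of the stem is a high vowel (*iwadi*, *figu*); -o when the last vowel of the stem is a non-high vowel (*tisege*, *ivo*, *sa*).
Since the last vowel of *ku* is /u/ (a high vowel), it takes -upu, giving *kuupu*.
*fete* — last vowel /e/ (a non-high vowel) → -o → *feteo*.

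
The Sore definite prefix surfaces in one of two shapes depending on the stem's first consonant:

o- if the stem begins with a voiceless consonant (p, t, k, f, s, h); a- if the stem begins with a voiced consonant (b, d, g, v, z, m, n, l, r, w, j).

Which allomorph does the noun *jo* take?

a-

The first consonant of *jo* is /j/, which is voiced, so the prefix is a-.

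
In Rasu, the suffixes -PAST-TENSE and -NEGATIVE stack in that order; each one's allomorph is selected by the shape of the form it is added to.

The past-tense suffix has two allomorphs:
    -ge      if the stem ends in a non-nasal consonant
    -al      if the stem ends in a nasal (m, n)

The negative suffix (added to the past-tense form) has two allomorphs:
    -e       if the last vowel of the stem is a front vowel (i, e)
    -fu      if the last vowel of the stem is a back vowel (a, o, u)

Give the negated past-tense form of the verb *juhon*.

juhonalfu

*juhon* — final consonant /n/ (a nasal) → -al → *juhonal*.
The past-tense form *juhonal* — last vowel /a/ (a back vowel) → -fu → *juhonalfu*.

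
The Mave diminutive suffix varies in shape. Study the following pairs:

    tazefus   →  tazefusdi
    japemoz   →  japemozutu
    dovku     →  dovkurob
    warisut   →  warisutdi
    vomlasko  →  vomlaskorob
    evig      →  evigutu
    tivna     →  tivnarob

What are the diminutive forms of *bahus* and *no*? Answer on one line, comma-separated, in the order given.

The suffix is conditioned by the final sound: -di when the stem ends in a voiceless consonant (*tazefus*, *warisut*); -utu when the stem ends in a voiced consonant (*japemoz*, *evig*); -rob when the stem ends in a vowel (*dovku*, *vomlasko*, *tivna*).
*bahus* — final sound /s/ (a voiceless consonant) → -di → *bahusdi*.
The final sound of *no* is /o/, which is a vowel, so the suffix is -rob, giving *norob*.

bahusdi, norob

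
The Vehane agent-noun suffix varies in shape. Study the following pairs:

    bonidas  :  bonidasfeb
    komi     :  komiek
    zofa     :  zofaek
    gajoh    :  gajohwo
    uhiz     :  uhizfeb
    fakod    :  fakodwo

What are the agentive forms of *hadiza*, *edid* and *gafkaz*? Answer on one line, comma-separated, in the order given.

The suffix is conditioned by the final sound: -feb when the stem ends in a sibilant (*bonidas*, *uhiz*); -wo when the stem ends in a non-sibilant consonant (*gajoh*, *fakod*); -ek when the stem ends in a vowel (*komi*, *zofa*).
*hadiza*: final sound = /a/, a vowel → -ek → *hadizaek*.
*edid*: final sound = /d/, a non-sibilant consonant → -wo → *edidwo*.
*gafkaz* — final sound /z/ (a sibilant) → -feb → *gafkazfeb*.

hadizaek, edidwo, gafkazfeb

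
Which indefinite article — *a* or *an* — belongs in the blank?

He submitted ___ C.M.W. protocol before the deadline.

a

The indefinite article is chosen by the initial *sound* of the following word, not its spelling.
The initialism *C.M.W.* is read letter by letter; the first letter, C, is pronounced /siː/, which begins with a consonant sound.
So the article is *a*: He submitted a C.M.W. protocol before the deadline.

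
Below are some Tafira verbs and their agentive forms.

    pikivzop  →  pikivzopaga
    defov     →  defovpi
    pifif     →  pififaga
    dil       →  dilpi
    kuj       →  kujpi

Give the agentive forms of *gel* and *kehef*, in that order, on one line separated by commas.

The suffix is conditioned by the final consonant: -aga when the stem ends in a voiceless consonant (*pikivzop*, *pifif*); -pi when the stem ends in a voiced consonant (*defov*, *dil*, *kuj*).
*gel* — final consonant /l/ (voiced) → -pi → *gelpi*.
*kehef*: final consonant = /f/, voiceless → -aga → *kehefaga*.

gelpi, kehefaga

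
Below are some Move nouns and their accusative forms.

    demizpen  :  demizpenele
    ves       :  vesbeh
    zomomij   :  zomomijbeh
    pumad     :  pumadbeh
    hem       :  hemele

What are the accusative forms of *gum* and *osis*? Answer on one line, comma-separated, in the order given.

Looking at the final consonant of each stem: -ele when the stem ends in a nasal (*demizpen*, *hem*); -beh when the stem ends in a non-nasal consonant (*ves*, *zomomij*, *pumad*).
*gum* — final consonant /m/ (a nasal) → -ele → *gumele*.
*osis*: final consonant = /s/, non-nasal → -beh → *osisbeh*.

gumele, osisbeh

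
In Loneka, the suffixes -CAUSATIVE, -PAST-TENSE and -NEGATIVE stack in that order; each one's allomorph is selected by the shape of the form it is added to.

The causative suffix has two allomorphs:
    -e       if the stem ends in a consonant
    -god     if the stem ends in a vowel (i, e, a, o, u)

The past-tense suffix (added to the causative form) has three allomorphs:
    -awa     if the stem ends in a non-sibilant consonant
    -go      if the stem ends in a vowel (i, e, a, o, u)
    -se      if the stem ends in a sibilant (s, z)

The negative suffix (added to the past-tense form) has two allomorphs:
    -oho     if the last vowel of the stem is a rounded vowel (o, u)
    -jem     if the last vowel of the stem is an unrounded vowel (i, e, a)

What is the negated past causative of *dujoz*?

Since the final sound of *dujoz* is /z/ (a consonant), it takes -e, giving *dujoze*.
The final sound of the causative form *dujoze* is /e/, which is a vowel, so the past-tense suffix is -go, giving *dujozego*.
The last vowel of the past-tense form *dujozego* is /o/, which is a rounded vowel, so the negative suffix is -oho, giving *dujozegooho*.

dujozegooho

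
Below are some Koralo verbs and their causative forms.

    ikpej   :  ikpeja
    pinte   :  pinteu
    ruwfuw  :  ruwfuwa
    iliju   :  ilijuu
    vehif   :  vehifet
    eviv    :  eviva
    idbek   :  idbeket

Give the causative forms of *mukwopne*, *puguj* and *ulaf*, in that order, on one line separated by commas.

Looking at the final sound of each stem: -et when the stem ends in a voiceless consonant (*vehif*, *idbek*); -a when the stem ends in a voiced consonant (*ikpej*, *ruwfuw*, *eviv*); -u when the stem ends in a vowel (*pinte*, *iliju*).
*mukwopne* — final sound /e/ (a vowel) → -u → *mukwopneu*.
*puguj*: final sound = /j/, a voiced consonant → -a → *puguja*.
*ulaf*: final sound = /f/, a voiceless consonant → -et → *ulafet*.

mukwopneu, puguja, ulafet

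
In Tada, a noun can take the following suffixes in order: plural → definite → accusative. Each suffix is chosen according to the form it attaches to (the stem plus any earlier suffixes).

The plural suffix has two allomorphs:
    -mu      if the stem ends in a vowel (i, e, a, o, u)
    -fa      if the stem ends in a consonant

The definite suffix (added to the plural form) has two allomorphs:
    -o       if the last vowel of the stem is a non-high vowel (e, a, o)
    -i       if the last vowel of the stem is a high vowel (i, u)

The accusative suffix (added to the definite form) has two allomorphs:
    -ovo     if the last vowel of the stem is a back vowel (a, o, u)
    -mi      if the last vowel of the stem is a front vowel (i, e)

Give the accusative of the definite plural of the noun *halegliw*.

*halegliw* — final sound /w/ (a consonant) → -fa → *halegliwfa*.
Since the last vowel of the plural form *halegliwfa* is /a/ (a non-high vowel), it takes -o, giving *halegliwfao*.
The last vowel of the definite form *halegliwfao* is /o/, which is a back vowel, so the accusative suffix is -ovo, giving *halegliwfaoovo*.

halegliwfaoovo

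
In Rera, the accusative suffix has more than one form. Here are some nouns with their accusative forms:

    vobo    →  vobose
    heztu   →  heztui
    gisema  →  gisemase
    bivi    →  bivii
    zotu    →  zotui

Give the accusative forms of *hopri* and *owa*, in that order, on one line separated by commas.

hoprii, owase

The pattern is height harmony: -i when the last vowel of the stem is a high vowel (*heztu*, *bivi*, *zotu*); -se when the last vowel of the stem is a non-high vowel (*vobo*, *gisema*).
*hopri*: last vowel = /i/, a high vowel → -i → *hoprii*.
*owa* — last vowel /a/ (a non-high vowel) → -se → *owase*.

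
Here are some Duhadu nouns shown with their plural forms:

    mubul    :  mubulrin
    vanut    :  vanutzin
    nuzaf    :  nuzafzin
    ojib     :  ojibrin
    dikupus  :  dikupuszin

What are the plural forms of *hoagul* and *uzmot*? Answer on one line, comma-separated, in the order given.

The pattern is voicing of the final consonant: -zin when the stem ends in a voiceless consonant (*vanut*, *nuzaf*, *dikupus*); -rin when the stem ends in a voiced consonant (*mubul*, *ojib*).
*hoagul*: final consonant = /l/, voiced → -rin → *hoagulrin*.
The final consonant of *uzmot* is /t/, which is voiceless, so the suffix is -zin, giving *uzmotzin*.

hoagulrin, uzmotzin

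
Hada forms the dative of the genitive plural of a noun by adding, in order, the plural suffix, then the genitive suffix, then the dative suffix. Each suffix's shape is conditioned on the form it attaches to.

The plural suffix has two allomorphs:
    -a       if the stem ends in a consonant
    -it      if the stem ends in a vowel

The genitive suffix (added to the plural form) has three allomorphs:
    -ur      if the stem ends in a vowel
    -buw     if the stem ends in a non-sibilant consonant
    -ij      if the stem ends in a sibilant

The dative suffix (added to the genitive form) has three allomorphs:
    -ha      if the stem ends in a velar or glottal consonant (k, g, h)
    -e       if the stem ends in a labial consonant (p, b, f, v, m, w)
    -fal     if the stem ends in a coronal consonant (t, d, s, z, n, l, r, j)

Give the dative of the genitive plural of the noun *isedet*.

isedetaurfal

The final sound of *isedet* is /t/, which is a consonant, so the plural suffix is -a, giving *isedeta*.
The plural form *isedeta*: final sound = /a/, a vowel → -ur → *isedetaur*.
The genitive form *isedetaur* — final consonant /r/ (coronal) → -fal → *isedetaurfal*.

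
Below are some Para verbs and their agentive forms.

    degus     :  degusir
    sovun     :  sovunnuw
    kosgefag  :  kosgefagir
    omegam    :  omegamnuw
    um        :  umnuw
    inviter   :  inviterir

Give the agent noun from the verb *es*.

Looking at the final consonant of each stem: -nuw when the stem ends in a nasal (*sovun*, *omegam*, *um*); -ir when the stem ends in a non-nasal consonant (*degus*, *kosgefag*, *inviter*).
*es*: final consonant = /s/, non-nasal → -ir → *esir*.

esir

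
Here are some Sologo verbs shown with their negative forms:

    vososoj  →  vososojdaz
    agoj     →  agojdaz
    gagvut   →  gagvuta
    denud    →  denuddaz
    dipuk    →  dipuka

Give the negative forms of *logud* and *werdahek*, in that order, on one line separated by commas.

loguddaz, werdaheka

Looking at the final consonant of each stem: -a when the stem ends in a voiceless consonant (*gagvut*, *dipuk*); -daz when the stem ends in a voiced consonant (*vososoj*, *agoj*, *denud*).
*logud* — final consonant /d/ (voiced) → -daz → *loguddaz*.
*werdahek* — final consonant /k/ (voiceless) → -a → *werdaheka*.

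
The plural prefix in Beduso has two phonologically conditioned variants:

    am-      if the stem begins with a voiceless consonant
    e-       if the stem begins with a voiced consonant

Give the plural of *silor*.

The first consonant of *silor* is /s/, which is voiceless, so the prefix is am-, giving *amsilor*.

amsilor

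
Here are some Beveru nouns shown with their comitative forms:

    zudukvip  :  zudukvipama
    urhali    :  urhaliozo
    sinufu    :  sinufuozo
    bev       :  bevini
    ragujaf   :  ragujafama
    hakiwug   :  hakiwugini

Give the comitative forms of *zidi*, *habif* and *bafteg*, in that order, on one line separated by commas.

zidiozo, habifama, baftegini

The alternation tracks the final sound of the stem — -ama when the stem ends in a voiceless consonant (*zudukvip*, *ragujaf*); -ini when the stem ends in a voiced consonant (*bev*, *hakiwug*); -ozo when the stem ends in a vowel (*urhali*, *sinufu*).
*zidi* — final sound /i/ (a vowel) → -ozo → *zidiozo*.
Since the final sound of *habif* is /f/ (a voiceless consonant), it takes -ama, giving *habifama*.
*bafteg* — final sound /g/ (a voiced consonant) → -ini → *baftegini*.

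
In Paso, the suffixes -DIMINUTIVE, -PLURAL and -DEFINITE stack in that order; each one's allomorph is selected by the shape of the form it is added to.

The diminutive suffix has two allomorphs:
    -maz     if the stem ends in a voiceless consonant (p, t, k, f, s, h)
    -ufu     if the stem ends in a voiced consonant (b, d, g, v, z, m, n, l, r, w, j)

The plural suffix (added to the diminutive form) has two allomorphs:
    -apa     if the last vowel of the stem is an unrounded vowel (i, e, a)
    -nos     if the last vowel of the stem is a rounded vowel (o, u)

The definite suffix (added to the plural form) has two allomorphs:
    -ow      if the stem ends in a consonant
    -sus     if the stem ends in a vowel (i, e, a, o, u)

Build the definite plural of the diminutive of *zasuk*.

Since the final consonant of *zasuk* is /k/ (voiceless), it takes -maz, giving *zasukmaz*.
The diminutive form *zasukmaz* — last vowel /a/ (an unrounded vowel) → -apa → *zasukmazapa*.
Since the final sound of the plural form *zasukmazapa* is /a/ (a vowel), it takes -sus, giving *zasukmazapasus*.

zasukmazapasus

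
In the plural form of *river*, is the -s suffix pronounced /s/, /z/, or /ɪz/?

The stem *river* ends in a voiced non-sibilant sound.
The plural suffix surfaces as /ɪz/ after sibilants, /s/ after other voiceless consonants, and /z/ after other voiced sounds.
So the plural -s on *river* is pronounced /z/.

/z/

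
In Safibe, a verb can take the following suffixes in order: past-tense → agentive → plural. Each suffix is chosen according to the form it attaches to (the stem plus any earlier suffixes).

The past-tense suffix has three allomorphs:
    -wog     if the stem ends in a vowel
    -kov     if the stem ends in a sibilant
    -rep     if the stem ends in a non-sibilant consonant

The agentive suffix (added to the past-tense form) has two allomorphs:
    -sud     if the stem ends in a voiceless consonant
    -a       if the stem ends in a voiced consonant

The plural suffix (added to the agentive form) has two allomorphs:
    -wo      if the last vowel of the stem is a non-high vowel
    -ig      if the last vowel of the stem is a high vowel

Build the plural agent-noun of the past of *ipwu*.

ipwuwogawo

Since the final sound of *ipwu* is /u/ (a vowel), it takes -wog, giving *ipwuwog*.
The final consonant of the past-tense form *ipwuwog* is /g/, which is voiced, so the agentive suffix is -a, giving *ipwuwoga*.
The agentive form *ipwuwoga*: last vowel = /a/, a non-high vowel → -wo → *ipwuwogawo*.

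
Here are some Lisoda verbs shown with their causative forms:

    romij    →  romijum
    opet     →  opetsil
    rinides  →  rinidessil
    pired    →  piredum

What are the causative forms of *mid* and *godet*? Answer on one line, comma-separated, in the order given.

midum, godetsil

The suffix is conditioned by the final consonant: -sil when the stem ends in a voiceless consonant (*opet*, *rinides*); -um when the stem ends in a voiced consonant (*romij*, *pired*).
Since the final consonant of *mid* is /d/ (voiced), it takes -um, giving *midum*.
Since the final consonant of *godet* is /t/ (voiceless), it takes -sil, giving *godetsil*.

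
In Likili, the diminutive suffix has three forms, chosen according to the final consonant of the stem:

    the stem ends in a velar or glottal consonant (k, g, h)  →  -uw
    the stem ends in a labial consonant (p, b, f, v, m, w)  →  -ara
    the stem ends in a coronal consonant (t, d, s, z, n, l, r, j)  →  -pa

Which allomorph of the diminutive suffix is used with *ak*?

-uw

*ak*: final consonant = /k/, velar/glottal → -uw.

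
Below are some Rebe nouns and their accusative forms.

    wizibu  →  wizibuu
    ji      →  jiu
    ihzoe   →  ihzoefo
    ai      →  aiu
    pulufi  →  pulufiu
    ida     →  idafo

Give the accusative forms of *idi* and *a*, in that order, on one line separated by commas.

Looking at the last vowel of each stem: -u when the last vowel of the stem is a high vowel (*wizibu*, *ji*, *ai*, *pulufi*); -fo when the last vowel of the stem is a non-high vowel (*ihzoe*, *ida*).
The last vowel of *idi* is /i/, which is a high vowel, so the suffix is -u, giving *idiu*.
Since the last vowel of *a* is /a/ (a non-high vowel), it takes -fo, giving *afo*.

idiu, afo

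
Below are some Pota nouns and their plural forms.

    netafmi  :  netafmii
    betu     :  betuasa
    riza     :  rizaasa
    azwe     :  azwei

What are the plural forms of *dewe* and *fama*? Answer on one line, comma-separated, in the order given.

The suffix is conditioned by the last vowel: -i when the last vowel of the stem is a front vowel (*netafmi*, *azwe*); -asa when the last vowel of the stem is a back vowel (*betu*, *riza*).
Since the last vowel of *dewe* is /e/ (a front vowel), it takes -i, giving *dewei*.
*fama*: last vowel = /a/, a back vowel → -asa → *famaasa*.

dewei, famaasa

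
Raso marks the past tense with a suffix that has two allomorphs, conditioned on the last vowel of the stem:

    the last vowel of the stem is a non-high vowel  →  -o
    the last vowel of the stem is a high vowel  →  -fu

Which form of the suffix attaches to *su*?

-fu

Since the last vowel of *su* is /u/ (a high vowel), it takes -fu.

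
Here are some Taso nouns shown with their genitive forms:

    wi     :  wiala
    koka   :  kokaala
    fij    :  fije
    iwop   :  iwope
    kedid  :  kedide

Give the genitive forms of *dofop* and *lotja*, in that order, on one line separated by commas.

dofope, lotjaala

The alternation tracks the final sound of the stem — -e when the stem ends in a consonant (*fij*, *iwop*, *kedid*); -ala when the stem ends in a vowel (*wi*, *koka*).
*dofop*: final sound = /p/, a consonant → -e → *dofope*.
The final sound of *lotja* is /a/, which is a vowel, so the suffix is -ala, giving *lotjaala*.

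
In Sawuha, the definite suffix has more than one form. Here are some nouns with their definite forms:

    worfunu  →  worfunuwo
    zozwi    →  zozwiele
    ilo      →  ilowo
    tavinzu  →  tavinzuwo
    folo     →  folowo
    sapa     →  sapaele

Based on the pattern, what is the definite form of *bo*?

bowo

The suffix is conditioned by the last vowel: -wo when the last vowel of the stem is a rounded vowel (*worfunu*, *ilo*, *tavinzu*, *folo*); -ele when the last vowel of the stem is an unrounded vowel (*zozwi*, *sapa*).
*bo*: last vowel = /o/, a rounded vowel → -wo → *bowo*.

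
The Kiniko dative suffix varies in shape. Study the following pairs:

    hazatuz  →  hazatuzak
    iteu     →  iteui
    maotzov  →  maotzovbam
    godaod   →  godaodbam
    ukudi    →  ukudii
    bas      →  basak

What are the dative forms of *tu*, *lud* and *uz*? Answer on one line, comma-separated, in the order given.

The pattern is sibilance of the final sound: -ak when the stem ends in a sibilant (*hazatuz*, *bas*); -bam when the stem ends in a non-sibilant consonant (*maotzov*, *godaod*); -i when the stem ends in a vowel (*iteu*, *ukudi*).
*tu* — final sound /u/ (a vowel) → -i → *tui*.
The final sound of *lud* is /d/, which is a non-sibilant consonant, so the suffix is -bam, giving *ludbam*.
*uz*: final sound = /z/, a sibilant → -ak → *uzak*.

tui, ludbam, uzak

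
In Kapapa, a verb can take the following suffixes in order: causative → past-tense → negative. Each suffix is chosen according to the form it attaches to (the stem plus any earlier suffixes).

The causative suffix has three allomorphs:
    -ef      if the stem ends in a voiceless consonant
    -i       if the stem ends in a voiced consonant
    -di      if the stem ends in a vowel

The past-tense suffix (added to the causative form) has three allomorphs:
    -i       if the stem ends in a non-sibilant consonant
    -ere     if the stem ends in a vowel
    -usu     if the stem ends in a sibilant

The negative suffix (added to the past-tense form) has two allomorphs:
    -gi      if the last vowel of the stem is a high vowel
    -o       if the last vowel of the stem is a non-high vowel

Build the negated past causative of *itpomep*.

itpomepefigi

Since the final sound of *itpomep* is /p/ (a voiceless consonant), it takes -ef, giving *itpomepef*.
Since the final sound of the causative form *itpomepef* is /f/ (a non-sibilant consonant), it takes -i, giving *itpomepefi*.
Since the last vowel of the past-tense form *itpomepefi* is /i/ (a high vowel), it takes -gi, giving *itpomepefigi*.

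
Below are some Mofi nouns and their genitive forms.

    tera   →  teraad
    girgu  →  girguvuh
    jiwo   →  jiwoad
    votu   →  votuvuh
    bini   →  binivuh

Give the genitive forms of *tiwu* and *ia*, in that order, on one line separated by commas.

The alternation tracks the last vowel of the stem — -vuh when the last vowel of the stem is a high vowel (*girgu*, *votu*, *bini*); -ad when the last vowel of the stem is a non-high vowel (*tera*, *jiwo*).
Since the last vowel of *tiwu* is /u/ (a high vowel), it takes -vuh, giving *tiwuvuh*.
*ia*: last vowel = /a/, a non-high vowel → -ad → *iaad*.

tiwuvuh, iaad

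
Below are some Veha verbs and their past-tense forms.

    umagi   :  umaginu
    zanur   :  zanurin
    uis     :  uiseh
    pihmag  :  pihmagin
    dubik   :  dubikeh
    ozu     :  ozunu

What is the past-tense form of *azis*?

The alternation tracks the final sound of the stem — -eh when the stem ends in a voiceless consonant (*uis*, *dubik*); -in when the stem ends in a voiced consonant (*zanur*, *pihmag*); -nu when the stem ends in a vowel (*umagi*, *ozu*).
Since the final sound of *azis* is /s/ (a voiceless consonant), it takes -eh, giving *aziseh*.

aziseh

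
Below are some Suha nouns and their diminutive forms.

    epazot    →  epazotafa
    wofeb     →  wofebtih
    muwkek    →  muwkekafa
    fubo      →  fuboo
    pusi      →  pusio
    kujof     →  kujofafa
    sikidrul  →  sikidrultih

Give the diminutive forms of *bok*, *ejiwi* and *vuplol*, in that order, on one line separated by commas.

The alternation tracks the final sound of the stem — -afa when the stem ends in a voiceless consonant (*epazot*, *muwkek*, *kujof*); -tih when the stem ends in a voiced consonant (*wofeb*, *sikidrul*); -o when the stem ends in a vowel (*fubo*, *pusi*).
*bok* — final sound /k/ (a voiceless consonant) → -afa → *bokafa*.
Since the final sound of *ejiwi* is /i/ (a vowel), it takes -o, giving *ejiwio*.
The final sound of *vuplol* is /l/, which is a voiced consonant, so the suffix is -tih, giving *vuploltih*.

bokafa, ejiwio, vuploltih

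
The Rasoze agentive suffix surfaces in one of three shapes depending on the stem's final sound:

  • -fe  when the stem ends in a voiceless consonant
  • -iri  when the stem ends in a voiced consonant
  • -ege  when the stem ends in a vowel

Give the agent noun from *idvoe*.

Since the final sound of *idvoe* is /e/ (a vowel), it takes -ege, giving *idvoeege*.

idvoeege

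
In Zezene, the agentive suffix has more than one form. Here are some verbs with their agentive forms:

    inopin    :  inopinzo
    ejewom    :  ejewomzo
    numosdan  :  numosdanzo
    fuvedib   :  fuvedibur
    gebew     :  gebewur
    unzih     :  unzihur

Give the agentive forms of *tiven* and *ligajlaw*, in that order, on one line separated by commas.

tivenzo, ligajlawur

Looking at the final consonant of each stem: -zo when the stem ends in a nasal (*inopin*, *ejewom*, *numosdan*); -ur when the stem ends in a non-nasal consonant (*fuvedib*, *gebew*, *unzih*).
The final consonant of *tiven* is /n/, which is a nasal, so the suffix is -zo, giving *tivenzo*.
The final consonant of *ligajlaw* is /w/, which is non-nasal, so the suffix is -ur, giving *ligajlawur*.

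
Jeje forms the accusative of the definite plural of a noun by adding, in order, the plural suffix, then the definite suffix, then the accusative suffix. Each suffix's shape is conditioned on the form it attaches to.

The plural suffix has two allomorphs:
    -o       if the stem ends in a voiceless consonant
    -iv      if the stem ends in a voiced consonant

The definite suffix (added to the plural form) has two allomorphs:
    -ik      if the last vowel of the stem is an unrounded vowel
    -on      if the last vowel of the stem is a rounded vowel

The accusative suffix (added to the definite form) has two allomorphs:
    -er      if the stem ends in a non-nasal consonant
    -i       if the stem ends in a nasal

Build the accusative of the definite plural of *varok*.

*varok*: final consonant = /k/, voiceless → -o → *varoko*.
The plural form *varoko*: last vowel = /o/, a rounded vowel → -on → *varokoon*.
The definite form *varokoon* — final consonant /n/ (a nasal) → -i → *varokooni*.

varokooni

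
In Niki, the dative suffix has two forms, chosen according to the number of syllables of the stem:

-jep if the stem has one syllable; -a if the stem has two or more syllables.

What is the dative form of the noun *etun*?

*etun* (2 syllables) → -a → *etuna*.

etuna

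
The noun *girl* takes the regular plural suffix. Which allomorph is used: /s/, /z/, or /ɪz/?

/z/

The stem *girl* ends in a voiced non-sibilant sound.
The plural suffix surfaces as /ɪz/ after sibilants, /s/ after other voiceless consonants, and /z/ after other voiced sounds.
So the plural -s on *girl* is pronounced /z/.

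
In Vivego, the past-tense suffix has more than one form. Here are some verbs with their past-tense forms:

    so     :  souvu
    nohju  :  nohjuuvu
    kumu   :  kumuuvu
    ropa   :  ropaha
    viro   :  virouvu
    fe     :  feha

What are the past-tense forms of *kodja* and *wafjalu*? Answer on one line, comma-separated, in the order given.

Looking at the last vowel of each stem: -uvu when the last vowel of the stem is a rounded vowel (*so*, *nohju*, *kumu*, *viro*); -ha when the last vowel of the stem is an unrounded vowel (*ropa*, *fe*).
*kodja* — last vowel /a/ (an unrounded vowel) → -ha → *kodjaha*.
*wafjalu*: last vowel = /u/, a rounded vowel → -uvu → *wafjaluuvu*.

kodjaha, wafjaluuvu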